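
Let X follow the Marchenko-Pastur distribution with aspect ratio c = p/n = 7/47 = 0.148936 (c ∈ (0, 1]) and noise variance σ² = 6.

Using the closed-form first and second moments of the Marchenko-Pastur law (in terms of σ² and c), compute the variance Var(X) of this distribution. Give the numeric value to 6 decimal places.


Recall the MP moments m_1 = E[X] = σ² and m_2 = E[X²] = σ⁴ (1 + c).
m_1 = E[X] = σ² = 6, so m_1² = 36.
m_2 = E[X²] = σ⁴ (1 + c) = 36 · (1 + 0.148936) = 36 · 1.148936 = 41.361702.
(Note m_2 − m_1² simplifies to c · σ⁴ = 0.148936 · 36.)

Var(X) = m_2 − m_1² = 41.361702 − 36 = 5.361702.


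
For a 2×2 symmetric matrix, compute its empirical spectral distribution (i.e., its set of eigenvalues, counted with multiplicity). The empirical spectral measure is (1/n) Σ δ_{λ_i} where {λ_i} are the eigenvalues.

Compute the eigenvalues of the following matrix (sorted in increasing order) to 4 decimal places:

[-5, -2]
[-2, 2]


Since M is real symmetric, both eigenvalues are real; they are the roots of det(λI − M) = λ² − (tr M) λ + det M.
tr M = -5 + 2 = -3.
det M = (-5)·2 − (-2)² = -10 − 4 = -14.
Characteristic polynomial: λ² + 3λ − 14 = 0.
Discriminant Δ = (tr M)² − 4·det M = 9 − (-56) = 65; √Δ = 8.062258.
λ = (tr M ± √Δ)/2 = (-3 ± 8.062258)/2, giving (tr M − √Δ)/2 = -5.5311 and (tr M + √Δ)/2 = 2.5311.

Eigenvalues sorted in increasing order: [-5.5311, 2.5311].


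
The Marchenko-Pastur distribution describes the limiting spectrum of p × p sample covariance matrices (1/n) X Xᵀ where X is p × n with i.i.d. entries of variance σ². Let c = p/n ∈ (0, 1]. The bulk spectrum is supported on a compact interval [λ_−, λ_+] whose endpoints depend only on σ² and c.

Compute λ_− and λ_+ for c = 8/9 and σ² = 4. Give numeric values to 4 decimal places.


c = 8/9 = 0.888889; √c = 0.942809.
λ_− = σ² (1 − √c)² = 4 · (1 − 0.942809)² = 4 · (0.057191)² = 0.013083.
λ_+ = σ² (1 + √c)² = 4 · (1 + 0.942809)² = 4 · (1.942809)² = 15.098028.

Rounded to 4 decimal places: λ_− ≈ 0.0131, λ_+ ≈ 15.0980.


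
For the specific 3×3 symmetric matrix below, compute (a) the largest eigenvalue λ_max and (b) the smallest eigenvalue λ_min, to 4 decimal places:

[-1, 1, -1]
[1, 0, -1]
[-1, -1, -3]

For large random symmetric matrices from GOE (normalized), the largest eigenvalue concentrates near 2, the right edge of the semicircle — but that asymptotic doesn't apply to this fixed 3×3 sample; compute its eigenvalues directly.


Since M is real symmetric, all three eigenvalues are real; they are the roots of det(λI − M) = λ³ − (tr M) λ² + s λ − det M, where s is the sum of the principal 2×2 minors.
tr M = -1 + 0 + (-3) = -4.
s = ((-1)·0 − 1²) + ((-1)·(-3) − (-1)²) + (0·(-3) − (-1)²) = -1 + 2 + (-1) = 0.
det M (expand along row 1) = (-1)·(-1) − 1·(-4) + (-1)·(-1) = 6.
Characteristic polynomial: λ³ + 4λ² − 6 = 0.
Substitute λ = y + (tr M)/3 = y − 1.333333 to remove the quadratic term: y³ + p·y + q = 0 with p = s − (tr M)²/3 = -5.333333 and q = −2(tr M)³/27 + (tr M)·s/3 − det M = -1.259259.
Three real roots ⇒ use the trigonometric (Viète) form: r = 2√(−p/3) = 2.666667, φ = arccos(3q/(p·r)) = arccos(0.265625) = 1.301944 rad.
y_k = r·cos(φ/3 − 2πk/3) for k = 0, 1, 2 gives y = 2.419464, -0.238660, -2.180804.
λ_k = y_k − 1.333333 gives λ = 1.0861, -1.5720, -3.5141 (check: the sum is -4.0000 = tr M).

Hence λ_max = 1.0861 and λ_min = -3.5141.


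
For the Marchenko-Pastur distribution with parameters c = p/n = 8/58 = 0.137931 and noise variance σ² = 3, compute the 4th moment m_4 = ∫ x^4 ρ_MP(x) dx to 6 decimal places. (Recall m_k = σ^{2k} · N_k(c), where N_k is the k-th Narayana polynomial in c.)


E[X⁴] = σ⁸ (1 + 6c + 6c² + c³) (fourth MP moment). With σ² = 3 (so σ⁸ = 81) and c = 8/58 = 0.137931: E[X⁴] = 81 · (1 + 6·0.137931 + 6·(0.137931)² + (0.137931)³) = 81 · 1.944360.

So E[X^4] = 157.493173.


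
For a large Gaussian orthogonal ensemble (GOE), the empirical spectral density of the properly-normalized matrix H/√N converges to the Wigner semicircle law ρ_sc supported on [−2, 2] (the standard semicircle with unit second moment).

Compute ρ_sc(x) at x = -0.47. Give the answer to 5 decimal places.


ρ_sc(x) = (1/(2π)) √(4 − x²). With x = -0.47:
  4 − x² = 4 − (-0.47)² = 4 − 0.220900 = 3.779100.
  √(4 − x²) = 1.943991.
  1/(2π) = 0.159155.
  ρ_sc(-0.47) = 0.159155 · 1.943991 = 0.309396.

Rounded to 5 decimal places: ρ_sc(-0.47) ≈ 0.30940.


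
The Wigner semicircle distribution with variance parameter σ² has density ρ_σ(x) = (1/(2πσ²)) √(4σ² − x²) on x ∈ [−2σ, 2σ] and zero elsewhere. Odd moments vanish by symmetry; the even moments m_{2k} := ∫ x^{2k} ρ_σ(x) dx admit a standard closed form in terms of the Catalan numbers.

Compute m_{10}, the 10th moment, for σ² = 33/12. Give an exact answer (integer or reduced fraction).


By the scaled semicircle moment identity, m_{2k} = σ^{2k} · C_k with k = 5.
C_5 = (1/(k+1)) · C(2k, k) = (1/6) · C(10, 5) = (1/6) · 252 = 42.
σ^{2k} = (σ²)^k = (33/12)^5 = 161051/1024.

Therefore m_{10} = σ^{10} · C_5 = (161051/1024) · 42 = 3382071/512.


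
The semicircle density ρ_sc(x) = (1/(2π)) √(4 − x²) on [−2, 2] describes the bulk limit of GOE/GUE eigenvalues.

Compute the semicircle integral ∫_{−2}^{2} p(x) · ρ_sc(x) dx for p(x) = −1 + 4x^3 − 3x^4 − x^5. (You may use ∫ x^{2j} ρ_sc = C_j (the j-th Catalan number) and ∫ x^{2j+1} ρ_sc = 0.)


Write p(x) = Σ a_i x^i, split into monomials and integrate each against ρ_sc separately.
Using ∫ x^{2j} ρ_sc = C_j = (1/(j+1)) C(2j, j) (Catalan numbers) and ∫ x^{2j+1} ρ_sc = 0 (odd monomials vanish by symmetry):
  i = 0 (even): a_0 · C_{0} = -1 · 1 = -1
  i = 3 (odd): ∫ x^3 ρ_sc = 0 (vanishes)
  i = 4 (even): a_4 · C_{2} = -3 · 2 = -6
  i = 5 (odd): ∫ x^5 ρ_sc = 0 (vanishes)

Summing the contributions: ∫_{−2}^{2} p(x) ρ_sc(x) dx = (-1) + (-6) = -7.


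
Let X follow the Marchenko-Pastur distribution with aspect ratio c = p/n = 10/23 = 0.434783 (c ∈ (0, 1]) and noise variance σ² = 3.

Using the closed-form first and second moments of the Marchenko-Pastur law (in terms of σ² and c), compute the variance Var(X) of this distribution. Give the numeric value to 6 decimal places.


Recall the MP moments m_1 = E[X] = σ² and m_2 = E[X²] = σ⁴ (1 + c).
m_1 = E[X] = σ² = 3, so m_1² = 9.
m_2 = E[X²] = σ⁴ (1 + c) = 9 · (1 + 0.434783) = 9 · 1.434783 = 12.913043.
(Note m_2 − m_1² simplifies to c · σ⁴ = 0.434783 · 9.)

Var(X) = m_2 − m_1² = 12.913043 − 9 = 3.913043.


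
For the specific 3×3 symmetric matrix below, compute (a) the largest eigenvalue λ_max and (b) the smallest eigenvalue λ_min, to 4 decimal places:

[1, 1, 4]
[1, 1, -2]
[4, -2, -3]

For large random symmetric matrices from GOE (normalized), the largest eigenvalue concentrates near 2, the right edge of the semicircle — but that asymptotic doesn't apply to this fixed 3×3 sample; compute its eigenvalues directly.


Since M is real symmetric, all three eigenvalues are real; they are the roots of det(λI − M) = λ³ − (tr M) λ² + s λ − det M, where s is the sum of the principal 2×2 minors.
tr M = 1 + 1 + (-3) = -1.
s = (1·1 − 1²) + (1·(-3) − 4²) + (1·(-3) − (-2)²) = 0 + (-19) + (-7) = -26.
det M (expand along row 1) = 1·(-7) − 1·5 + 4·(-6) = -36.
Characteristic polynomial: λ³ + λ² − 26λ + 36 = 0.
Substitute λ = y + (tr M)/3 = y − 0.333333 to remove the quadratic term: y³ + p·y + q = 0 with p = s − (tr M)²/3 = -26.333333 and q = −2(tr M)³/27 + (tr M)·s/3 − det M = 44.740741.
Three real roots ⇒ use the trigonometric (Viète) form: r = 2√(−p/3) = 5.925463, φ = arccos(3q/(p·r)) = arccos(-0.860194) = 2.606446 rad.
y_k = r·cos(φ/3 − 2πk/3) for k = 0, 1, 2 gives y = 3.826259, 2.005179, -5.831438.
λ_k = y_k − 0.333333 gives λ = 3.4929, 1.6718, -6.1648 (check: the sum is -1.0000 = tr M).

Hence λ_max = 3.4929 and λ_min = -6.1648.


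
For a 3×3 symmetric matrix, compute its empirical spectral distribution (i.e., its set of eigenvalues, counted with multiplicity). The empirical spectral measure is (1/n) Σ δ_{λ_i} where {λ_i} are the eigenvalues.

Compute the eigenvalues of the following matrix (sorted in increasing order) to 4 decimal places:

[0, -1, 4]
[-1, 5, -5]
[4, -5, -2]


Since M is real symmetric, all three eigenvalues are real; they are the roots of det(λI − M) = λ³ − (tr M) λ² + s λ − det M, where s is the sum of the principal 2×2 minors.
tr M = 0 + 5 + (-2) = 3.
s = (0·5 − (-1)²) + (0·(-2) − 4²) + (5·(-2) − (-5)²) = -1 + (-16) + (-35) = -52.
det M (expand along row 1) = 0·(-35) − (-1)·22 + 4·(-15) = -38.
Characteristic polynomial: λ³ − 3λ² − 52λ + 38 = 0.
Substitute λ = y + (tr M)/3 = y + 1.000000 to remove the quadratic term: y³ + p·y + q = 0 with p = s − (tr M)²/3 = -55.000000 and q = −2(tr M)³/27 + (tr M)·s/3 − det M = -16.000000.
Three real roots ⇒ use the trigonometric (Viète) form: r = 2√(−p/3) = 8.563488, φ = arccos(3q/(p·r)) = arccos(0.101913) = 1.468706 rad.
y_k = r·cos(φ/3 − 2πk/3) for k = 0, 1, 2 gives y = 7.557584, -0.291359, -7.266225.
λ_k = y_k + 1.000000 gives λ = 8.5576, 0.7086, -6.2662 (check: the sum is 3.0000 = tr M).

Eigenvalues sorted in increasing order: [-6.2662, 0.7086, 8.5576].


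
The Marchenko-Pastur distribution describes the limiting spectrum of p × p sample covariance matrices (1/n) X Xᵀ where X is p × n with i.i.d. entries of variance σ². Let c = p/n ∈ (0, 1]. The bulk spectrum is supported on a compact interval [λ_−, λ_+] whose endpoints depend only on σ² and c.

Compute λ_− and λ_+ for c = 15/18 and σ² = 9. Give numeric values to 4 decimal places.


c = 15/18 = 0.833333; √c = 0.912871.
λ_− = σ² (1 − √c)² = 9 · (1 − 0.912871)² = 9 · (0.087129)² = 0.068323.
λ_+ = σ² (1 + √c)² = 9 · (1 + 0.912871)² = 9 · (1.912871)² = 32.931677.

Rounded to 4 decimal places: λ_− ≈ 0.0683, λ_+ ≈ 32.9317.


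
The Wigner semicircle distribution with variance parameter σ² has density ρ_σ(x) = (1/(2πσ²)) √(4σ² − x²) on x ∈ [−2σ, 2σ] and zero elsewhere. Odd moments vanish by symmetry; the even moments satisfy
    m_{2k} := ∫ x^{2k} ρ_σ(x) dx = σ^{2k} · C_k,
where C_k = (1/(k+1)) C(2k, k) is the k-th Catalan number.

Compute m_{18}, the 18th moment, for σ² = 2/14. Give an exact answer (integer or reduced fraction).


By the scaled semicircle moment identity, m_{2k} = σ^{2k} · C_k with k = 9.
C_9 = (1/(k+1)) · C(2k, k) = (1/10) · C(18, 9) = (1/10) · 48620 = 4862.
σ^{2k} = (σ²)^k = (2/14)^9 = 1/40353607.

Therefore m_{18} = σ^{18} · C_9 = (1/40353607) · 4862 = 4862/40353607.


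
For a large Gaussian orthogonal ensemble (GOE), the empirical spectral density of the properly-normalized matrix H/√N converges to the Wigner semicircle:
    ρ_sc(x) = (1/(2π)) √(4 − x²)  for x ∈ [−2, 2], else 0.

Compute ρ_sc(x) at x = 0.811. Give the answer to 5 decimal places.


ρ_sc(x) = (1/(2π)) √(4 − x²). With x = 0.811:
  4 − x² = 4 − (0.811)² = 4 − 0.657721 = 3.342279.
  √(4 − x²) = 1.828190.
  1/(2π) = 0.159155.
  ρ_sc(0.811) = 0.159155 · 1.828190 = 0.290965.

Rounded to 5 decimal places: ρ_sc(0.811) ≈ 0.29097.


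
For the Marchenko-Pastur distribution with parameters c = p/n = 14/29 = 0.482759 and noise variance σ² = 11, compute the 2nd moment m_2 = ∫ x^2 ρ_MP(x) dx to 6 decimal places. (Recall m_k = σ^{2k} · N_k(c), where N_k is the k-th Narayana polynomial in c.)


E[X²] = σ⁴ (1 + c) (second MP moment). With σ² = 11 (so σ⁴ = 121) and c = 14/29 = 0.482759: E[X²] = 121 · (1 + 0.482759) = 121 · 1.482759.

So E[X^2] = 179.413793.


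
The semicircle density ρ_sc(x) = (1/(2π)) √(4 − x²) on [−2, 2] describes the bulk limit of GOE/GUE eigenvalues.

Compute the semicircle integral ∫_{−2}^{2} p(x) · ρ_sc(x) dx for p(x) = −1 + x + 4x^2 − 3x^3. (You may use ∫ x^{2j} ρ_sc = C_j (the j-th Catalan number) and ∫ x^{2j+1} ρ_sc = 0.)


Write p(x) = Σ a_i x^i, split into monomials and integrate each against ρ_sc separately.
Using ∫ x^{2j} ρ_sc = C_j = (1/(j+1)) C(2j, j) (Catalan numbers) and ∫ x^{2j+1} ρ_sc = 0 (odd monomials vanish by symmetry):
  i = 0 (even): a_0 · C_{0} = -1 · 1 = -1
  i = 1 (odd): ∫ x^1 ρ_sc = 0 (vanishes)
  i = 2 (even): a_2 · C_{1} = 4 · 1 = 4
  i = 3 (odd): ∫ x^3 ρ_sc = 0 (vanishes)

Summing the contributions: ∫_{−2}^{2} p(x) ρ_sc(x) dx = (-1) + 4 = 3.


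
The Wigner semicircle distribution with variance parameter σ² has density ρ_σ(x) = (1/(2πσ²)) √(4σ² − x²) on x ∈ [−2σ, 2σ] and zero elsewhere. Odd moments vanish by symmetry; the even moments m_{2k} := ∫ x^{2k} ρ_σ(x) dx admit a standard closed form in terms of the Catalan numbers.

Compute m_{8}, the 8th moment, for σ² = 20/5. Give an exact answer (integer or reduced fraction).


By the scaled semicircle moment identity, m_{2k} = σ^{2k} · C_k with k = 4.
C_4 = (1/(k+1)) · C(2k, k) = (1/5) · C(8, 4) = (1/5) · 70 = 14.
σ^{2k} = (σ²)^k = (20/5)^4 = 256.

Therefore m_{8} = σ^{8} · C_4 = 256 · 14 = 3584.


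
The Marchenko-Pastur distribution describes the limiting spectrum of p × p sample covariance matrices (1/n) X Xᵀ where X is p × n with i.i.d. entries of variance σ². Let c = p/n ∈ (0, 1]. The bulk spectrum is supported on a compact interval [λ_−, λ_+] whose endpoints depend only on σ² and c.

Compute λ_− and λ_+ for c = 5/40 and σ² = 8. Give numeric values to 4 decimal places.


c = 5/40 = 0.125000; √c = 0.353553.
λ_− = σ² (1 − √c)² = 8 · (1 − 0.353553)² = 8 · (0.646447)² = 3.343146.
λ_+ = σ² (1 + √c)² = 8 · (1 + 0.353553)² = 8 · (1.353553)² = 14.656854.

Rounded to 4 decimal places: λ_− ≈ 3.3431, λ_+ ≈ 14.6569.


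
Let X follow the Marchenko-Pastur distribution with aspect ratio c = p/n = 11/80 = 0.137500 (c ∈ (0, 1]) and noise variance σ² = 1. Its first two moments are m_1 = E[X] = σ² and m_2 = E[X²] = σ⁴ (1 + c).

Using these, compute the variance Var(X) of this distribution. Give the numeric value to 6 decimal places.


m_1 = E[X] = σ² = 1, so m_1² = 1.
m_2 = E[X²] = σ⁴ (1 + c) = 1 · (1 + 0.137500) = 1 · 1.137500 = 1.137500.
(Note m_2 − m_1² simplifies to c · σ⁴ = 0.137500 · 1.)

Var(X) = m_2 − m_1² = 1.137500 − 1 = 0.137500.


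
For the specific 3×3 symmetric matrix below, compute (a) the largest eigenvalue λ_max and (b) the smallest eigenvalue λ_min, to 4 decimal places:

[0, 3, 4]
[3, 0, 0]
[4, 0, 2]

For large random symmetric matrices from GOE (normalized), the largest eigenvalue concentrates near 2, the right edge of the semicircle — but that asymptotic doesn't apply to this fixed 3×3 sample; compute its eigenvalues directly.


Since M is real symmetric, all three eigenvalues are real; they are the roots of det(λI − M) = λ³ − (tr M) λ² + s λ − det M, where s is the sum of the principal 2×2 minors.
tr M = 0 + 0 + 2 = 2.
s = (0·0 − 3²) + (0·2 − 4²) + (0·2 − 0²) = -9 + (-16) + 0 = -25.
det M (expand along row 1) = 0·0 − 3·6 + 4·0 = -18.
Characteristic polynomial: λ³ − 2λ² − 25λ + 18 = 0.
Substitute λ = y + (tr M)/3 = y + 0.666667 to remove the quadratic term: y³ + p·y + q = 0 with p = s − (tr M)²/3 = -26.333333 and q = −2(tr M)³/27 + (tr M)·s/3 − det M = 0.740741.
Three real roots ⇒ use the trigonometric (Viète) form: r = 2√(−p/3) = 5.925463, φ = arccos(3q/(p·r)) = arccos(-0.014242) = 1.585038 rad.
y_k = r·cos(φ/3 − 2πk/3) for k = 0, 1, 2 gives y = 5.117478, 0.028130, -5.145609.
λ_k = y_k + 0.666667 gives λ = 5.7841, 0.6948, -4.4789 (check: the sum is 2.0000 = tr M).

Hence λ_max = 5.7841 and λ_min = -4.4789.


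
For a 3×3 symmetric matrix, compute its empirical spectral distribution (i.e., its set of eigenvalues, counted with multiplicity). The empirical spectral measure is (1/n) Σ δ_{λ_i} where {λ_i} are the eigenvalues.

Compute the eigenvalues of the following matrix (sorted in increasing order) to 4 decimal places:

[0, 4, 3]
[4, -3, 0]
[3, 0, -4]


Since M is real symmetric, all three eigenvalues are real; they are the roots of det(λI − M) = λ³ − (tr M) λ² + s λ − det M, where s is the sum of the principal 2×2 minors.
tr M = 0 + (-3) + (-4) = -7.
s = (0·(-3) − 4²) + (0·(-4) − 3²) + ((-3)·(-4) − 0²) = -16 + (-9) + 12 = -13.
det M (expand along row 1) = 0·12 − 4·(-16) + 3·9 = 91.
Characteristic polynomial: λ³ + 7λ² − 13λ − 91 = 0.
Substitute λ = y + (tr M)/3 = y − 2.333333 to remove the quadratic term: y³ + p·y + q = 0 with p = s − (tr M)²/3 = -29.333333 and q = −2(tr M)³/27 + (tr M)·s/3 − det M = -35.259259.
Three real roots ⇒ use the trigonometric (Viète) form: r = 2√(−p/3) = 6.253888, φ = arccos(3q/(p·r)) = arccos(0.576611) = 0.956222 rad.
y_k = r·cos(φ/3 − 2πk/3) for k = 0, 1, 2 gives y = 5.938885, -1.272218, -4.666667.
λ_k = y_k − 2.333333 gives λ = 3.6056, -3.6056, -7.0000 (check: the sum is -7.0000 = tr M).

Eigenvalues sorted in increasing order: [-7.0000, -3.6056, 3.6056].


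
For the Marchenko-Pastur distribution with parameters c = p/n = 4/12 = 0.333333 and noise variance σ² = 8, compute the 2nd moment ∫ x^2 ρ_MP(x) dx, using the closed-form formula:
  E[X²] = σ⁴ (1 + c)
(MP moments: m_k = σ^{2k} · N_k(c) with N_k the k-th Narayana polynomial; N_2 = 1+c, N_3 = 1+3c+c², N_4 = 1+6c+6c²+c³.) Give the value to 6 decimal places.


E[X²] = σ⁴ (1 + c) (second MP moment). With σ² = 8 (so σ⁴ = 64) and c = 4/12 = 0.333333: E[X²] = 64 · (1 + 0.333333) = 64 · 1.333333.

So E[X^2] = 85.333333.


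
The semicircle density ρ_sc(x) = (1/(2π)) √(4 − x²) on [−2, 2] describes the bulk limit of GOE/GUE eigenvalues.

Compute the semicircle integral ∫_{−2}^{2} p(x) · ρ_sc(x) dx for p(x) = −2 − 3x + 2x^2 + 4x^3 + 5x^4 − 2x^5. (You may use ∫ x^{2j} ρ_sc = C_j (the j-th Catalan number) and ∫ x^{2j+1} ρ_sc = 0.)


Write p(x) = Σ a_i x^i, split into monomials and integrate each against ρ_sc separately.
Using ∫ x^{2j} ρ_sc = C_j = (1/(j+1)) C(2j, j) (Catalan numbers) and ∫ x^{2j+1} ρ_sc = 0 (odd monomials vanish by symmetry):
  i = 0 (even): a_0 · C_{0} = -2 · 1 = -2
  i = 1 (odd): ∫ x^1 ρ_sc = 0 (vanishes)
  i = 2 (even): a_2 · C_{1} = 2 · 1 = 2
  i = 3 (odd): ∫ x^3 ρ_sc = 0 (vanishes)
  i = 4 (even): a_4 · C_{2} = 5 · 2 = 10
  i = 5 (odd): ∫ x^5 ρ_sc = 0 (vanishes)

Summing the contributions: ∫_{−2}^{2} p(x) ρ_sc(x) dx = (-2) + 2 + 10 = 10.


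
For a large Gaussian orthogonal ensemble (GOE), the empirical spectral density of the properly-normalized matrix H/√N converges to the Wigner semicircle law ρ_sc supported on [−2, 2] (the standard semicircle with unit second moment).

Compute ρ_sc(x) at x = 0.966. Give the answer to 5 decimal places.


ρ_sc(x) = (1/(2π)) √(4 − x²). With x = 0.966:
  4 − x² = 4 − (0.966)² = 4 − 0.933156 = 3.066844.
  √(4 − x²) = 1.751241.
  1/(2π) = 0.159155.
  ρ_sc(0.966) = 0.159155 · 1.751241 = 0.278719.

Rounded to 5 decimal places: ρ_sc(0.966) ≈ 0.27872.


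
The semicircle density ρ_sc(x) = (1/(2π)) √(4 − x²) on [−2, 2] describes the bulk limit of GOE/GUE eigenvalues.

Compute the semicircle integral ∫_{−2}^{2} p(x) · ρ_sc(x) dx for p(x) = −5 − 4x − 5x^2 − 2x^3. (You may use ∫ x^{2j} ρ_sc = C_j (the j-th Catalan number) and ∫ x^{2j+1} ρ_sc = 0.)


Write p(x) = Σ a_i x^i, split into monomials and integrate each against ρ_sc separately.
Using ∫ x^{2j} ρ_sc = C_j = (1/(j+1)) C(2j, j) (Catalan numbers) and ∫ x^{2j+1} ρ_sc = 0 (odd monomials vanish by symmetry):
  i = 0 (even): a_0 · C_{0} = -5 · 1 = -5
  i = 1 (odd): ∫ x^1 ρ_sc = 0 (vanishes)
  i = 2 (even): a_2 · C_{1} = -5 · 1 = -5
  i = 3 (odd): ∫ x^3 ρ_sc = 0 (vanishes)

Summing the contributions: ∫_{−2}^{2} p(x) ρ_sc(x) dx = (-5) + (-5) = -10.


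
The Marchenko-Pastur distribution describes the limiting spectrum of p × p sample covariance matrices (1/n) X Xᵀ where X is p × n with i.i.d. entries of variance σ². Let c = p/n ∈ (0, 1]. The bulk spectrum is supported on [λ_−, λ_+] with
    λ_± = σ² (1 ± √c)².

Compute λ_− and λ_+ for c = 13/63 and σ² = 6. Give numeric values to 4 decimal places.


c = 13/63 = 0.206349; √c = 0.454257.
λ_− = σ² (1 − √c)² = 6 · (1 − 0.454257)² = 6 · (0.545743)² = 1.787014.
λ_+ = σ² (1 + √c)² = 6 · (1 + 0.454257)² = 6 · (1.454257)² = 12.689176.

Rounded to 4 decimal places: λ_− ≈ 1.7870, λ_+ ≈ 12.6892.


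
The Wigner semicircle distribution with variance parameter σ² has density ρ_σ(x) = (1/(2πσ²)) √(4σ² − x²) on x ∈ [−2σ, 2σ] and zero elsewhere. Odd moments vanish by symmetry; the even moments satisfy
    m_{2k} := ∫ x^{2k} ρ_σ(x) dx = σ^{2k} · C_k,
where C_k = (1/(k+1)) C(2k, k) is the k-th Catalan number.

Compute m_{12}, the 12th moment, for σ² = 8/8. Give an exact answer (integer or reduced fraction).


By the scaled semicircle moment identity, m_{2k} = σ^{2k} · C_k with k = 6.
C_6 = (1/(k+1)) · C(2k, k) = (1/7) · C(12, 6) = (1/7) · 924 = 132.
σ^{2k} = (σ²)^k = (8/8)^6 = 1.

Therefore m_{12} = σ^{12} · C_6 = 1 · 132 = 132.


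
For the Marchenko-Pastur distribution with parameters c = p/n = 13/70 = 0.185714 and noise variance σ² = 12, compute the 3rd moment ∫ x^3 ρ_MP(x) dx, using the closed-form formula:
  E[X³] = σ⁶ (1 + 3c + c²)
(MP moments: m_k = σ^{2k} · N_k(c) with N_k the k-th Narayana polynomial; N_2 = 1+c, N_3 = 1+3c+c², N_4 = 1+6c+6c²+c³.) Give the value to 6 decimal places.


E[X³] = σ⁶ (1 + 3c + c²) (third MP moment). With σ² = 12 (so σ⁶ = 1728) and c = 13/70 = 0.185714: E[X³] = 1728 · (1 + 3·0.185714 + (0.185714)²) = 1728 · 1.591633.

So E[X^3] = 2750.341224.


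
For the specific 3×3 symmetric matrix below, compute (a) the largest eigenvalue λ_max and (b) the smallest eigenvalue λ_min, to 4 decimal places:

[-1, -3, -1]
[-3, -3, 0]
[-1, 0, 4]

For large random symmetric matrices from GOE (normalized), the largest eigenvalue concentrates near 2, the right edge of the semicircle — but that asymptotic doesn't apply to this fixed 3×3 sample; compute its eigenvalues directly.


Since M is real symmetric, all three eigenvalues are real; they are the roots of det(λI − M) = λ³ − (tr M) λ² + s λ − det M, where s is the sum of the principal 2×2 minors.
tr M = -1 + (-3) + 4 = 0.
s = ((-1)·(-3) − (-3)²) + ((-1)·4 − (-1)²) + ((-3)·4 − 0²) = -6 + (-5) + (-12) = -23.
det M (expand along row 1) = (-1)·(-12) − (-3)·(-12) + (-1)·(-3) = -21.
Characteristic polynomial: λ³ − 23λ + 21 = 0.
Substitute λ = y + (tr M)/3 = y + 0.000000 to remove the quadratic term: y³ + p·y + q = 0 with p = s − (tr M)²/3 = -23.000000 and q = −2(tr M)³/27 + (tr M)·s/3 − det M = 21.000000.
Three real roots ⇒ use the trigonometric (Viète) form: r = 2√(−p/3) = 5.537749, φ = arccos(3q/(p·r)) = arccos(-0.494629) = 2.088204 rad.
y_k = r·cos(φ/3 − 2πk/3) for k = 0, 1, 2 gives y = 4.249499, 0.950363, -5.199862.
λ_k = y_k + 0.000000 gives λ = 4.2495, 0.9504, -5.1999 (check: the sum is 0.0000 = tr M).

Hence λ_max = 4.2495 and λ_min = -5.1999.


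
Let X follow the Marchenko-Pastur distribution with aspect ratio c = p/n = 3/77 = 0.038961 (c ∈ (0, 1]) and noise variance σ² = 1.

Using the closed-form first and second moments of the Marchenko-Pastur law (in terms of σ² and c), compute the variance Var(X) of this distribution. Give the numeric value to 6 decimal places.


Recall the MP moments m_1 = E[X] = σ² and m_2 = E[X²] = σ⁴ (1 + c).
m_1 = E[X] = σ² = 1, so m_1² = 1.
m_2 = E[X²] = σ⁴ (1 + c) = 1 · (1 + 0.038961) = 1 · 1.038961 = 1.038961.
(Note m_2 − m_1² simplifies to c · σ⁴ = 0.038961 · 1.)

Var(X) = m_2 − m_1² = 1.038961 − 1 = 0.038961.


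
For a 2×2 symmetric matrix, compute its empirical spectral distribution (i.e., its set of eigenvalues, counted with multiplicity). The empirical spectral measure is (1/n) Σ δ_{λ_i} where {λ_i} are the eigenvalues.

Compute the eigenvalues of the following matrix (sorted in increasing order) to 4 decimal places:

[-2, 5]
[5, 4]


Since M is real symmetric, both eigenvalues are real; they are the roots of det(λI − M) = λ² − (tr M) λ + det M.
tr M = -2 + 4 = 2.
det M = (-2)·4 − 5² = -8 − 25 = -33.
Characteristic polynomial: λ² − 2λ − 33 = 0.
Discriminant Δ = (tr M)² − 4·det M = 4 − (-132) = 136; √Δ = 11.661904.
λ = (tr M ± √Δ)/2 = (2 ± 11.661904)/2, giving (tr M − √Δ)/2 = -4.8310 and (tr M + √Δ)/2 = 6.8310.

Eigenvalues sorted in increasing order: [-4.8310, 6.8310].


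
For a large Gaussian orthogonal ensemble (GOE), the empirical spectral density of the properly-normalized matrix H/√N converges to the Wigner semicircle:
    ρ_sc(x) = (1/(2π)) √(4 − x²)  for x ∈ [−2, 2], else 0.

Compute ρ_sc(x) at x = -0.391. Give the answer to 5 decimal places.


ρ_sc(x) = (1/(2π)) √(4 − x²). With x = -0.391:
  4 − x² = 4 − (-0.391)² = 4 − 0.152881 = 3.847119.
  √(4 − x²) = 1.961407.
  1/(2π) = 0.159155.
  ρ_sc(-0.391) = 0.159155 · 1.961407 = 0.312168.

Rounded to 5 decimal places: ρ_sc(-0.391) ≈ 0.31217.


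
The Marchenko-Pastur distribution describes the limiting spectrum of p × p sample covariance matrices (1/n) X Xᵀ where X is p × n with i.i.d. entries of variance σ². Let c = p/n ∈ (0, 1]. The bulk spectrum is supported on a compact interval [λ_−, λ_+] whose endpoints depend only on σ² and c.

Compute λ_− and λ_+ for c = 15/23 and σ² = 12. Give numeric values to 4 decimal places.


c = 15/23 = 0.652174; √c = 0.807573.
λ_− = σ² (1 − √c)² = 12 · (1 − 0.807573)² = 12 · (0.192427)² = 0.444338.
λ_+ = σ² (1 + √c)² = 12 · (1 + 0.807573)² = 12 · (1.807573)² = 39.207835.

Rounded to 4 decimal places: λ_− ≈ 0.4443, λ_+ ≈ 39.2078.


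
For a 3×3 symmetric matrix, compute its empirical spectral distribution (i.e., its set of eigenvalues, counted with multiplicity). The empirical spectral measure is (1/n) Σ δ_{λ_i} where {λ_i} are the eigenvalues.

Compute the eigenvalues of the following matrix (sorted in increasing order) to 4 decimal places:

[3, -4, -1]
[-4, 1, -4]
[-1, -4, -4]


Since M is real symmetric, all three eigenvalues are real; they are the roots of det(λI − M) = λ³ − (tr M) λ² + s λ − det M, where s is the sum of the principal 2×2 minors.
tr M = 3 + 1 + (-4) = 0.
s = (3·1 − (-4)²) + (3·(-4) − (-1)²) + (1·(-4) − (-4)²) = -13 + (-13) + (-20) = -46.
det M (expand along row 1) = 3·(-20) − (-4)·12 + (-1)·17 = -29.
Characteristic polynomial: λ³ − 46λ + 29 = 0.
Substitute λ = y + (tr M)/3 = y + 0.000000 to remove the quadratic term: y³ + p·y + q = 0 with p = s − (tr M)²/3 = -46.000000 and q = −2(tr M)³/27 + (tr M)·s/3 − det M = 29.000000.
Three real roots ⇒ use the trigonometric (Viète) form: r = 2√(−p/3) = 7.831560, φ = arccos(3q/(p·r)) = arccos(-0.241498) = 1.814705 rad.
y_k = r·cos(φ/3 − 2πk/3) for k = 0, 1, 2 gives y = 6.441912, 0.636028, -7.077940.
λ_k = y_k + 0.000000 gives λ = 6.4419, 0.6360, -7.0779 (check: the sum is 0.0000 = tr M).

Eigenvalues sorted in increasing order: [-7.0779, 0.6360, 6.4419].


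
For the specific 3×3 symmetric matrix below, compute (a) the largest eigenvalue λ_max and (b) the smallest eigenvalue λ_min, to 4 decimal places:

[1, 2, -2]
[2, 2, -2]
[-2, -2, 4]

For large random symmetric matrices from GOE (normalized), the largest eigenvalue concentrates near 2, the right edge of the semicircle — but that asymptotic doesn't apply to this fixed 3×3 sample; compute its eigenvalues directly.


Since M is real symmetric, all three eigenvalues are real; they are the roots of det(λI − M) = λ³ − (tr M) λ² + s λ − det M, where s is the sum of the principal 2×2 minors.
tr M = 1 + 2 + 4 = 7.
s = (1·2 − 2²) + (1·4 − (-2)²) + (2·4 − (-2)²) = -2 + 0 + 4 = 2.
det M (expand along row 1) = 1·4 − 2·4 + (-2)·0 = -4.
Characteristic polynomial: λ³ − 7λ² + 2λ + 4 = 0.
Substitute λ = y + (tr M)/3 = y + 2.333333 to remove the quadratic term: y³ + p·y + q = 0 with p = s − (tr M)²/3 = -14.333333 and q = −2(tr M)³/27 + (tr M)·s/3 − det M = -16.740741.
Three real roots ⇒ use the trigonometric (Viète) form: r = 2√(−p/3) = 4.371626, φ = arccos(3q/(p·r)) = arccos(0.801504) = 0.640990 rad.
y_k = r·cos(φ/3 − 2πk/3) for k = 0, 1, 2 gives y = 4.272218, -1.333333, -2.938885.
λ_k = y_k + 2.333333 gives λ = 6.6056, 1.0000, -0.6056 (check: the sum is 7.0000 = tr M).

Hence λ_max = 6.6056 and λ_min = -0.6056.


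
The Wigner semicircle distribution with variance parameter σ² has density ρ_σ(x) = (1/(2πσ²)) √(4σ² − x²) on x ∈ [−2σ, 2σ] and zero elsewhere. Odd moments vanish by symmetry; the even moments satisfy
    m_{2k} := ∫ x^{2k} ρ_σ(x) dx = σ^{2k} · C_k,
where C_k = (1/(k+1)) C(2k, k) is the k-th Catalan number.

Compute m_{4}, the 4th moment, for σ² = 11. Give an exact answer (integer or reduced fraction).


By the scaled semicircle moment identity, m_{2k} = σ^{2k} · C_k with k = 2.
C_2 = (1/(k+1)) · C(2k, k) = (1/3) · C(4, 2) = (1/3) · 6 = 2.
σ^{2k} = (σ²)^k = (11)^2 = 121.

Therefore m_{4} = σ^{4} · C_2 = 121 · 2 = 242.


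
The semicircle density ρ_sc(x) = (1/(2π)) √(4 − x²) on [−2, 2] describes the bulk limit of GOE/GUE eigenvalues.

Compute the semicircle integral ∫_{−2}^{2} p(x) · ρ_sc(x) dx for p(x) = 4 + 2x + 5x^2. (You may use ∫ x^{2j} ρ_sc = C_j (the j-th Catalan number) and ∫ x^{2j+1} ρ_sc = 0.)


Write p(x) = Σ a_i x^i, split into monomials and integrate each against ρ_sc separately.
Using ∫ x^{2j} ρ_sc = C_j = (1/(j+1)) C(2j, j) (Catalan numbers) and ∫ x^{2j+1} ρ_sc = 0 (odd monomials vanish by symmetry):
  i = 0 (even): a_0 · C_{0} = 4 · 1 = 4
  i = 1 (odd): ∫ x^1 ρ_sc = 0 (vanishes)
  i = 2 (even): a_2 · C_{1} = 5 · 1 = 5

Summing the contributions: ∫_{−2}^{2} p(x) ρ_sc(x) dx = 4 + 5 = 9.


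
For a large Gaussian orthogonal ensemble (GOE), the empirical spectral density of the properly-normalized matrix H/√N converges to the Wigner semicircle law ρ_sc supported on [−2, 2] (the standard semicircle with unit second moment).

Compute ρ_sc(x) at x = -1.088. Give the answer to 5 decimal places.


ρ_sc(x) = (1/(2π)) √(4 − x²). With x = -1.088:
  4 − x² = 4 − (-1.088)² = 4 − 1.183744 = 2.816256.
  √(4 − x²) = 1.678170.
  1/(2π) = 0.159155.
  ρ_sc(-1.088) = 0.159155 · 1.678170 = 0.267089.

Rounded to 5 decimal places: ρ_sc(-1.088) ≈ 0.26709.


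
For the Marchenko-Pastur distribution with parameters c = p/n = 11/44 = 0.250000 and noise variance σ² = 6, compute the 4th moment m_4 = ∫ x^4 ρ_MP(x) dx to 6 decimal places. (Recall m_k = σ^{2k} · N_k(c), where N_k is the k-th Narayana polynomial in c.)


E[X⁴] = σ⁸ (1 + 6c + 6c² + c³) (fourth MP moment). With σ² = 6 (so σ⁸ = 1296) and c = 11/44 = 0.250000: E[X⁴] = 1296 · (1 + 6·0.250000 + 6·(0.250000)² + (0.250000)³) = 1296 · 2.890625.

So E[X^4] = 3746.250000.


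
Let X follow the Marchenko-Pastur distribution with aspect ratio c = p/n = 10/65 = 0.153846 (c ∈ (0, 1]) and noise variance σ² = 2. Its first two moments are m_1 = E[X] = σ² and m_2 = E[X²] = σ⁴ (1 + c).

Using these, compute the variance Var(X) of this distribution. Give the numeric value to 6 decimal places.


m_1 = E[X] = σ² = 2, so m_1² = 4.
m_2 = E[X²] = σ⁴ (1 + c) = 4 · (1 + 0.153846) = 4 · 1.153846 = 4.615385.
(Note m_2 − m_1² simplifies to c · σ⁴ = 0.153846 · 4.)

Var(X) = m_2 − m_1² = 4.615385 − 4 = 0.615385.


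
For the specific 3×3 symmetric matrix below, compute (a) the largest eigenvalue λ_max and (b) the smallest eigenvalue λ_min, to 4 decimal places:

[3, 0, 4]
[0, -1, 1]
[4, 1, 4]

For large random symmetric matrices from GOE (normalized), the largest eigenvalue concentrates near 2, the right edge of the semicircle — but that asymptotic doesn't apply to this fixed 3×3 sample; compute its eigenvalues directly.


Since M is real symmetric, all three eigenvalues are real; they are the roots of det(λI − M) = λ³ − (tr M) λ² + s λ − det M, where s is the sum of the principal 2×2 minors.
tr M = 3 + (-1) + 4 = 6.
s = (3·(-1) − 0²) + (3·4 − 4²) + ((-1)·4 − 1²) = -3 + (-4) + (-5) = -12.
det M (expand along row 1) = 3·(-5) − 0·(-4) + 4·4 = 1.
Characteristic polynomial: λ³ − 6λ² − 12λ − 1 = 0.
Substitute λ = y + (tr M)/3 = y + 2.000000 to remove the quadratic term: y³ + p·y + q = 0 with p = s − (tr M)²/3 = -24.000000 and q = −2(tr M)³/27 + (tr M)·s/3 − det M = -41.000000.
Three real roots ⇒ use the trigonometric (Viète) form: r = 2√(−p/3) = 5.656854, φ = arccos(3q/(p·r)) = arccos(0.905981) = 0.437106 rad.
y_k = r·cos(φ/3 − 2πk/3) for k = 0, 1, 2 gives y = 5.596916, -2.087190, -3.509726.
λ_k = y_k + 2.000000 gives λ = 7.5969, -0.0872, -1.5097 (check: the sum is 6.0000 = tr M).

Hence λ_max = 7.5969 and λ_min = -1.5097.


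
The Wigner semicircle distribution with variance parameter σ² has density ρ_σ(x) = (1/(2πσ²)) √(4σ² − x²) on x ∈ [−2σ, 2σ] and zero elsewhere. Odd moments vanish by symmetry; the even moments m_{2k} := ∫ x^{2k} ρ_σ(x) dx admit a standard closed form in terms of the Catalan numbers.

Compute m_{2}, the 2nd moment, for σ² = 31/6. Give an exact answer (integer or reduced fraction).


By the scaled semicircle moment identity, m_{2k} = σ^{2k} · C_k with k = 1.
C_1 = (1/(k+1)) · C(2k, k) = (1/2) · C(2, 1) = (1/2) · 2 = 1.
σ^{2k} = (σ²)^k = (31/6)^1 = 31/6.

Therefore m_{2} = σ^{2} · C_1 = (31/6) · 1 = 31/6.


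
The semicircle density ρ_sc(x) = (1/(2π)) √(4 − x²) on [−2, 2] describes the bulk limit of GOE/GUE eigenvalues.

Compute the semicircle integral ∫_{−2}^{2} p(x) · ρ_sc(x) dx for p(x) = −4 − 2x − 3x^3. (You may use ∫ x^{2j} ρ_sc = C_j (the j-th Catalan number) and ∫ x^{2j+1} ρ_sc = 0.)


Write p(x) = Σ a_i x^i, split into monomials and integrate each against ρ_sc separately.
Using ∫ x^{2j} ρ_sc = C_j = (1/(j+1)) C(2j, j) (Catalan numbers) and ∫ x^{2j+1} ρ_sc = 0 (odd monomials vanish by symmetry):
  i = 0 (even): a_0 · C_{0} = -4 · 1 = -4
  i = 1 (odd): ∫ x^1 ρ_sc = 0 (vanishes)
  i = 3 (odd): ∫ x^3 ρ_sc = 0 (vanishes)

Summing the contributions: ∫_{−2}^{2} p(x) ρ_sc(x) dx = -4.


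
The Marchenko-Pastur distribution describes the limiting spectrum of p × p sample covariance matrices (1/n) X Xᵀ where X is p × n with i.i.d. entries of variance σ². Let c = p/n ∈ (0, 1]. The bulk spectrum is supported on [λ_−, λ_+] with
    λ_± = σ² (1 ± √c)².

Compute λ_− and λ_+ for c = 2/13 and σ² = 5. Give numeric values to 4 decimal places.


c = 2/13 = 0.153846; √c = 0.392232.
λ_− = σ² (1 − √c)² = 5 · (1 − 0.392232)² = 5 · (0.607768)² = 1.846908.
λ_+ = σ² (1 + √c)² = 5 · (1 + 0.392232)² = 5 · (1.392232)² = 9.691553.

Rounded to 4 decimal places: λ_− ≈ 1.8469, λ_+ ≈ 9.6916.


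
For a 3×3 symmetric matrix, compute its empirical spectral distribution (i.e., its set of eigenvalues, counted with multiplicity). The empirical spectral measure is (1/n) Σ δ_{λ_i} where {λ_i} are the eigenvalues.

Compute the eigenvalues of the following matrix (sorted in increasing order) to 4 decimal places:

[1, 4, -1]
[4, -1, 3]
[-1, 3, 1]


Since M is real symmetric, all three eigenvalues are real; they are the roots of det(λI − M) = λ³ − (tr M) λ² + s λ − det M, where s is the sum of the principal 2×2 minors.
tr M = 1 + (-1) + 1 = 1.
s = (1·(-1) − 4²) + (1·1 − (-1)²) + ((-1)·1 − 3²) = -17 + 0 + (-10) = -27.
det M (expand along row 1) = 1·(-10) − 4·7 + (-1)·11 = -49.
Characteristic polynomial: λ³ − λ² − 27λ + 49 = 0.
Substitute λ = y + (tr M)/3 = y + 0.333333 to remove the quadratic term: y³ + p·y + q = 0 with p = s − (tr M)²/3 = -27.333333 and q = −2(tr M)³/27 + (tr M)·s/3 − det M = 39.925926.
Three real roots ⇒ use the trigonometric (Viète) form: r = 2√(−p/3) = 6.036923, φ = arccos(3q/(p·r)) = arccos(-0.725885) = 2.383117 rad.
y_k = r·cos(φ/3 − 2πk/3) for k = 0, 1, 2 gives y = 4.230270, 1.614737, -5.845007.
λ_k = y_k + 0.333333 gives λ = 4.5636, 1.9481, -5.5117 (check: the sum is 1.0000 = tr M).

Eigenvalues sorted in increasing order: [-5.5117, 1.9481, 4.5636].


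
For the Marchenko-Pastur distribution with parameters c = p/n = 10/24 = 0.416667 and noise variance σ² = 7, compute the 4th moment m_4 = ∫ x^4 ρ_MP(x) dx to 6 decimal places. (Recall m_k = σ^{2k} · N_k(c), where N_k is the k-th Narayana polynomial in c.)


E[X⁴] = σ⁸ (1 + 6c + 6c² + c³) (fourth MP moment). With σ² = 7 (so σ⁸ = 2401) and c = 10/24 = 0.416667: E[X⁴] = 2401 · (1 + 6·0.416667 + 6·(0.416667)² + (0.416667)³) = 2401 · 4.614005.

So E[X^4] = 11078.225116.


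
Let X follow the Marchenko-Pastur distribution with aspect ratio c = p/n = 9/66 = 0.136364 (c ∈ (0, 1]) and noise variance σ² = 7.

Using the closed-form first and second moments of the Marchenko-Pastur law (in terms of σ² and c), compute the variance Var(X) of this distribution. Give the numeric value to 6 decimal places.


Recall the MP moments m_1 = E[X] = σ² and m_2 = E[X²] = σ⁴ (1 + c).
m_1 = E[X] = σ² = 7, so m_1² = 49.
m_2 = E[X²] = σ⁴ (1 + c) = 49 · (1 + 0.136364) = 49 · 1.136364 = 55.681818.
(Note m_2 − m_1² simplifies to c · σ⁴ = 0.136364 · 49.)

Var(X) = m_2 − m_1² = 55.681818 − 49 = 6.681818.


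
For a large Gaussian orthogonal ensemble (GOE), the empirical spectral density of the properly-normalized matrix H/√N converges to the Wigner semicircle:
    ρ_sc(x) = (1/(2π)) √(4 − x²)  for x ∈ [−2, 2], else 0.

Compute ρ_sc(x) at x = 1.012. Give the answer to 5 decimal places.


ρ_sc(x) = (1/(2π)) √(4 − x²). With x = 1.012:
  4 − x² = 4 − (1.012)² = 4 − 1.024144 = 2.975856.
  √(4 − x²) = 1.725067.
  1/(2π) = 0.159155.
  ρ_sc(1.012) = 0.159155 · 1.725067 = 0.274553.

Rounded to 5 decimal places: ρ_sc(1.012) ≈ 0.27455.


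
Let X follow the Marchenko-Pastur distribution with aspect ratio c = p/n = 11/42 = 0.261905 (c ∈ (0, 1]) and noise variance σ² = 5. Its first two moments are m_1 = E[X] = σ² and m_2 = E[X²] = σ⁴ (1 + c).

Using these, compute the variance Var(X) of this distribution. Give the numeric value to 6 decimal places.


m_1 = E[X] = σ² = 5, so m_1² = 25.
m_2 = E[X²] = σ⁴ (1 + c) = 25 · (1 + 0.261905) = 25 · 1.261905 = 31.547619.
(Note m_2 − m_1² simplifies to c · σ⁴ = 0.261905 · 25.)

Var(X) = m_2 − m_1² = 31.547619 − 25 = 6.547619.


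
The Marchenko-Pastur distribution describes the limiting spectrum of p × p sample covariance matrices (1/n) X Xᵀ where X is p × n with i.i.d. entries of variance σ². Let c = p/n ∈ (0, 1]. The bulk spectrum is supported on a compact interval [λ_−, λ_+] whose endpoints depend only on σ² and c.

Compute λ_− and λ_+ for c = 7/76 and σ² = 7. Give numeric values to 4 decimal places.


c = 7/76 = 0.092105; √c = 0.303488.
λ_− = σ² (1 − √c)² = 7 · (1 − 0.303488)² = 7 · (0.696512)² = 3.395898.
λ_+ = σ² (1 + √c)² = 7 · (1 + 0.303488)² = 7 · (1.303488)² = 11.893576.

Rounded to 4 decimal places: λ_− ≈ 3.3959, λ_+ ≈ 11.8936.


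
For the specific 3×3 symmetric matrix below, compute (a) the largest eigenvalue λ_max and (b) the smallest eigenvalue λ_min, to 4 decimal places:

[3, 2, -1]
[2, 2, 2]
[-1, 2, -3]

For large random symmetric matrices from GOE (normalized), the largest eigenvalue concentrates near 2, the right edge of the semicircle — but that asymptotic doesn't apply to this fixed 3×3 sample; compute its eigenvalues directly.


Since M is real symmetric, all three eigenvalues are real; they are the roots of det(λI − M) = λ³ − (tr M) λ² + s λ − det M, where s is the sum of the principal 2×2 minors.
tr M = 3 + 2 + (-3) = 2.
s = (3·2 − 2²) + (3·(-3) − (-1)²) + (2·(-3) − 2²) = 2 + (-10) + (-10) = -18.
det M (expand along row 1) = 3·(-10) − 2·(-4) + (-1)·6 = -28.
Characteristic polynomial: λ³ − 2λ² − 18λ + 28 = 0.
Substitute λ = y + (tr M)/3 = y + 0.666667 to remove the quadratic term: y³ + p·y + q = 0 with p = s − (tr M)²/3 = -19.333333 and q = −2(tr M)³/27 + (tr M)·s/3 − det M = 15.407407.
Three real roots ⇒ use the trigonometric (Viète) form: r = 2√(−p/3) = 5.077182, φ = arccos(3q/(p·r)) = arccos(-0.470892) = 2.061098 rad.
y_k = r·cos(φ/3 − 2πk/3) for k = 0, 1, 2 gives y = 3.925329, 0.826095, -4.751424.
λ_k = y_k + 0.666667 gives λ = 4.5920, 1.4928, -4.0848 (check: the sum is 2.0000 = tr M).

Hence λ_max = 4.5920 and λ_min = -4.0848.
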